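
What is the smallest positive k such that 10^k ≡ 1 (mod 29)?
Powers of 10 mod 29: 10^1≡10, 10^2≡13, 10^3≡14, 10^4≡24, 10^5≡8, 10^6≡22, 10^7≡17, 10^8≡25, 10^9≡18, 10^10≡6, 10^11≡2, 10^12≡20, 10^13≡26, 10^14≡28, 10^15≡19, 10^16≡16, 10^17≡15, 10^18≡5, 10^19≡21, 10^20≡7, 10^21≡12, 10^22≡4, 10^23≡11, 10^24≡23, 10^25≡27, 10^26≡9, 10^27≡3, 10^28≡1. Order = 28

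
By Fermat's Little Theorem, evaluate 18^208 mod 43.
By Fermat: 18^{42} ≡ 1 (mod 43). 208 = 4×42 + 40. So 18^{208} ≡ 18^{40} ≡ 15 (mod 43)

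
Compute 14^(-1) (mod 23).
14^(-1) ≡ 5 (mod 23). Verification: 14 × 5 = 70 ≡ 1 (mod 23)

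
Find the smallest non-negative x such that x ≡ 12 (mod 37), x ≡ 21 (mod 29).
456

Using the Chinese Remainder Theorem:
M = product of moduli = 1073
For equation 1: M_1 = 29, 29 ≡ 29 (mod 37), inverse of 29 mod 37 is 23 (check: 29 × 23 = 667 ≡ 1 (mod 37))
For equation 2: M_2 = 37, 37 ≡ 8 (mod 29), inverse of 37 mod 29 is 11 (check: 8 × 11 = 88 ≡ 1 (mod 29))
Combine: x ≡ Σ r_i×M_i×(M_i⁻¹ mod m_i) = 12×29×23 + 21×37×11 = 8004 + 8547 = 16551
16551 mod 1073 = 456
x ≡ 456 (mod 1073)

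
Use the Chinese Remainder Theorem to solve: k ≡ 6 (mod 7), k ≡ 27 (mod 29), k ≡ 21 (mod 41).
636

Using the Chinese Remainder Theorem:
M = product of moduli = 8323
For equation 1: M_1 = 1189, 1189 ≡ 6 (mod 7), inverse of 1189 mod 7 is 6 (check: 6 × 6 = 36 ≡ 1 (mod 7))
For equation 2: M_2 = 287, 287 ≡ 26 (mod 29), inverse of 287 mod 29 is 19 (check: 26 × 19 = 494 ≡ 1 (mod 29))
For equation 3: M_3 = 203, 203 ≡ 39 (mod 41), inverse of 203 mod 41 is 20 (check: 39 × 20 = 780 ≡ 1 (mod 41))
Combine: k ≡ Σ r_i×M_i×(M_i⁻¹ mod m_i) = 6×1189×6 + 27×287×19 + 21×203×20 = 42804 + 147231 + 85260 = 275295
275295 mod 8323 = 636
k ≡ 636 (mod 8323)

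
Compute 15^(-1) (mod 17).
8

Using Extended Euclidean Algorithm:
gcd(15, 17) = 1
Bezout coefficients: 15 × 8 + 17 × -7 = 1
So 15 × 8 ≡ 1 (mod 17)
The inverse is 8 mod 17 = 8
Verification: 15 × 8 = 120 = 7 × 17 + 1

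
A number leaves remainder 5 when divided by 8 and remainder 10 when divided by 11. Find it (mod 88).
M = 8 × 11 = 88. M₁ = 11, y₁ ≡ 3 (mod 8). M₂ = 8, y₂ ≡ 7 (mod 11). y = 5×11×3 + 10×8×7 ≡ 21 (mod 88)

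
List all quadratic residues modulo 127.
QRs mod 127: {1, 2, 4, 8, 9, 11, 13, 15, 16, 17, 18, 19, 21, 22, 25, 26, 30, 31, 32, 34, 35, 36, 37, 38, 41, 42, 44, 47, 49, 50, 52, 60, 61, 62, 64, 68, 69, 70, 71, 72, 73, 74, 76, 79, 81, 82, 84, 87, 88, 94, 98, 99, 100, 103, 104, 107, 113, 115, 117, 120, 121, 122, 124}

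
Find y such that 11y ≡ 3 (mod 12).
9

Since gcd(11, 12) = 1 divides 3, a solution exists.
Multiply both sides by the inverse of 11 mod 12:
  11^(-1) mod 12 = 11
  x ≡ 11 × 3 ≡ 33 ≡ 9 (mod 12)
Verification: 11 × 9 = 99 = 8 × 12 + 3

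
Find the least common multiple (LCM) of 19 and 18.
342

First find GCD(19, 18) using the Euclidean algorithm:
19 = 1 × 18 + 1
18 = 18 × 1 + 0
GCD(19, 18) = 1

LCM formula: LCM(a, b) = (a × b) / GCD(a, b)
LCM(19, 18) = (19 × 18) / 1
LCM(19, 18) = 342 / 1
LCM(19, 18) = 342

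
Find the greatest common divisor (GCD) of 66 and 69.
3

Using the Euclidean algorithm:
66 = 0 × 69 + 66
69 = 1 × 66 + 3
66 = 22 × 3 + 0

GCD(66, 69) = 3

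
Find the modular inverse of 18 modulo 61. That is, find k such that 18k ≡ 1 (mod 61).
17

Using Extended Euclidean Algorithm:
gcd(18, 61) = 1
Bezout coefficients: 18 × 17 + 61 × -5 = 1
So 18 × 17 ≡ 1 (mod 61)
The inverse is 17 mod 61 = 17
Verification: 18 × 17 = 306 = 5 × 61 + 1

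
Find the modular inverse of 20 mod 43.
20^(-1) ≡ 28 (mod 43). Verification: 20 × 28 = 560 ≡ 1 (mod 43)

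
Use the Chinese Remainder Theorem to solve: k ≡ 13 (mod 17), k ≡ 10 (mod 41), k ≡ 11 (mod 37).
11777

Using the Chinese Remainder Theorem:
M = product of moduli = 25789
For equation 1: M_1 = 1517, 1517 ≡ 4 (mod 17), inverse of 1517 mod 17 is 13 (check: 4 × 13 = 52 ≡ 1 (mod 17))
For equation 2: M_2 = 629, 629 ≡ 14 (mod 41), inverse of 629 mod 41 is 3 (check: 14 × 3 = 42 ≡ 1 (mod 41))
For equation 3: M_3 = 697, 697 ≡ 31 (mod 37), inverse of 697 mod 37 is 6 (check: 31 × 6 = 186 ≡ 1 (mod 37))
Combine: k ≡ Σ r_i×M_i×(M_i⁻¹ mod m_i) = 13×1517×13 + 10×629×3 + 11×697×6 = 256373 + 18870 + 46002 = 321245
321245 mod 25789 = 11777
k ≡ 11777 (mod 25789)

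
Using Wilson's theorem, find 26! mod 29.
(28)! = (26)! × (27) × (28) ≡ -1 (mod 29). So (26)! ≡ -1 × [(28)(27)]^(-1) ≡ 14 (mod 29)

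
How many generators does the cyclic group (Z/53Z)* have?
24

The number of primitive roots modulo p is φ(p-1) = φ(52)
φ(52) = 24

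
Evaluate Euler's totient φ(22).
10

Prime factorization: 22 = 2 × 11
Using the formula φ(n) = n × Π(1 - 1/p) for each prime factor p:
φ(22) = 22 × (1 - 1/2) × (1 - 1/11)
φ(22) = 10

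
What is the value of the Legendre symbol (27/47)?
(27/47) = 27^{23} mod 47 = 1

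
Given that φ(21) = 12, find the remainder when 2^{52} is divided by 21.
By Euler: 2^{12} ≡ 1 (mod 21) since gcd(2, 21) = 1. 52 = 4×12 + 4. So 2^{52} ≡ 2^{4} ≡ 16 (mod 21)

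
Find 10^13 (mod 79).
Using repeated squaring. 13 = 8 + 4 + 1 (binary 1101). Repeated squaring mod 79: 10^1 ≡ 10; 10^2 ≡ 10² = 100 ≡ 21; 10^4 ≡ 21² = 441 ≡ 46; 10^8 ≡ 46² = 2116 ≡ 62. Multiply: 10^13 = 10^8 × 10^4 × 10^1 ≡ 62 × 46 × 10 (mod 79): 62 × 46 = 2852 ≡ 8; 8 × 10 = 80 ≡ 1. So 10^13 ≡ 1 (mod 79).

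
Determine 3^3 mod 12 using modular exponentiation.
3 = 2 + 1 (binary 11). Repeated squaring mod 12: 3^1 ≡ 3; 3^2 ≡ 3² = 9 ≡ 9. Multiply: 3^3 = 3^2 × 3^1 ≡ 9 × 3 (mod 12): 9 × 3 = 27 ≡ 3. So 3^3 ≡ 3 (mod 12).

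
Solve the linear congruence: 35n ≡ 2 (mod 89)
56

Since gcd(35, 89) = 1 divides 2, a solution exists.
Multiply both sides by the inverse of 35 mod 89:
  35^(-1) mod 89 = 28
  x ≡ 28 × 2 ≡ 56 ≡ 56 (mod 89)
Verification: 35 × 56 = 1960 = 22 × 89 + 2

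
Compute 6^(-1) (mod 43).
6^(-1) ≡ 36 (mod 43). Verification: 6 × 36 = 216 ≡ 1 (mod 43)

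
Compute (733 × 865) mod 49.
34

(733 × 865) = 634045
634045 mod 49 = 34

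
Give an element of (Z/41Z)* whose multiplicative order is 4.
9 has order 4 mod 41 since 9^{4} ≡ 1 (mod 41) and no smaller power works.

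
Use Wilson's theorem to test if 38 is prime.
(37)! mod 38 = 0. Since 0 ≢ -1 (mod 38), 38 is not prime.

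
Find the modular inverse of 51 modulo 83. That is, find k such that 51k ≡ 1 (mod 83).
70

Using Extended Euclidean Algorithm:
gcd(51, 83) = 1
Bezout coefficients: 51 × -13 + 83 × 8 = 1
So 51 × -13 ≡ 1 (mod 83)
The inverse is -13 mod 83 = 70
Verification: 51 × 70 = 3570 = 43 × 83 + 1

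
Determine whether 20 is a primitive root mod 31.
p - 1 = 30 has prime divisors 2, 3, 5. Check 20^(30/q) mod 31 for each: 20^(30/2) = 20^15 ≡ 1, 20^(30/3) = 20^10 ≡ 5, 20^(30/5) = 20^6 ≡ 4 (mod 31). Since 20^15 ≡ 1 (mod 31), the order of 20 divides 15 (in fact the order is 15) ≠ 30, so it is not a primitive root.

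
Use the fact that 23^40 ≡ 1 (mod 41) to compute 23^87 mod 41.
By Fermat: 23^{40} ≡ 1 (mod 41). 87 = 2×40 + 7. So 23^{87} ≡ 23^{7} ≡ 4 (mod 41)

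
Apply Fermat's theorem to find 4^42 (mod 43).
By Fermat's Little Theorem, 4^{42} ≡ 1 (mod 43) since 43 is prime and gcd(4, 43) = 1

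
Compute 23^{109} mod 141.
77

Using successive squaring:
Binary expansion of 109: 1101101
Powers of 23 mod 141 (each is the square of the previous):
  23^1 ≡ 23 (mod 141)
  23^2 ≡ 23² = 529 ≡ 106 (mod 141)
  23^4 ≡ 106² = 11236 ≡ 97 (mod 141)
  23^8 ≡ 97² = 9409 ≡ 103 (mod 141)
  23^16 ≡ 103² = 10609 ≡ 34 (mod 141)
  23^32 ≡ 34² = 1156 ≡ 28 (mod 141)
  23^64 ≡ 28² = 784 ≡ 79 (mod 141)
109 = 64 + 32 + 8 + 4 + 1, so 23^109 = 23^64 × 23^32 × 23^8 × 23^4 × 23^1 ≡ 79 × 28 × 103 × 97 × 23 (mod 141)
Multiplying step by step:
  79 × 28 = 2212 ≡ 97 (mod 141)
  97 × 103 = 9991 ≡ 121 (mod 141)
  121 × 97 = 11737 ≡ 34 (mod 141)
  34 × 23 = 782 ≡ 77 (mod 141)
Result: 23^109 ≡ 77 (mod 141)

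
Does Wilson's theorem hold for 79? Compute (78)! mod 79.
(78)! mod 79 = 78. Since this equals -1 (mod 79), Wilson confirms 79 is prime.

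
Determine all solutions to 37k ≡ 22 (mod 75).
31

Since gcd(37, 75) = 1 divides 22, a solution exists.
Multiply both sides by the inverse of 37 mod 75:
  37^(-1) mod 75 = 73
  x ≡ 73 × 22 ≡ 1606 ≡ 31 (mod 75)
Verification: 37 × 31 = 1147 = 15 × 75 + 22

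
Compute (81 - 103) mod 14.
6

(81 - 103) = -22
-22 mod 14 = 6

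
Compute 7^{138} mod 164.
5

Using successive squaring:
Binary expansion of 138: 10001010
Powers of 7 mod 164 (each is the square of the previous):
  7^1 ≡ 7 (mod 164)
  7^2 ≡ 7² = 49 ≡ 49 (mod 164)
  7^4 ≡ 49² = 2401 ≡ 105 (mod 164)
  7^8 ≡ 105² = 11025 ≡ 37 (mod 164)
  7^16 ≡ 37² = 1369 ≡ 57 (mod 164)
  7^32 ≡ 57² = 3249 ≡ 133 (mod 164)
  7^64 ≡ 133² = 17689 ≡ 141 (mod 164)
  7^128 ≡ 141² = 19881 ≡ 37 (mod 164)
138 = 128 + 8 + 2, so 7^138 = 7^128 × 7^8 × 7^2 ≡ 37 × 37 × 49 (mod 164)
Multiplying step by step:
  37 × 37 = 1369 ≡ 57 (mod 164)
  57 × 49 = 2793 ≡ 5 (mod 164)
Result: 7^138 ≡ 5 (mod 164)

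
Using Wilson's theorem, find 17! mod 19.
(18)! = (17)! × (18) ≡ -1 (mod 19). So (17)! ≡ -1 × (18)^(-1) ≡ (-1)×(-1) = 1 (mod 19)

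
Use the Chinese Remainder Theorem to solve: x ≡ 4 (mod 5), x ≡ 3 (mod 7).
24

Using the Chinese Remainder Theorem:
M = product of moduli = 35
For equation 1: M_1 = 7, 7 ≡ 2 (mod 5), inverse of 7 mod 5 is 3 (check: 2 × 3 = 6 ≡ 1 (mod 5))
For equation 2: M_2 = 5, 5 ≡ 5 (mod 7), inverse of 5 mod 7 is 3 (check: 5 × 3 = 15 ≡ 1 (mod 7))
Combine: x ≡ Σ r_i×M_i×(M_i⁻¹ mod m_i) = 4×7×3 + 3×5×3 = 84 + 45 = 129
129 mod 35 = 24
x ≡ 24 (mod 35)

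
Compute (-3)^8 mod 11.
(-3) ≡ 8 (mod 11). 8 = 8 (binary 1000). Repeated squaring mod 11: 8^1 ≡ 8; 8^2 ≡ 8² = 64 ≡ 9; 8^4 ≡ 9² = 81 ≡ 4; 8^8 ≡ 4² = 16 ≡ 5. So (-3)^8 ≡ 5 (mod 11).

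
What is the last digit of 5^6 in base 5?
5 ≡ 0 (mod 5). 6 = 4 + 2 (binary 110). Repeated squaring mod 5: 0^1 ≡ 0; 0^2 ≡ 0² = 0 ≡ 0; 0^4 ≡ 0² = 0 ≡ 0. Multiply: 5^6 ≡ 0^4 × 0^2 ≡ 0 × 0 (mod 5): 0 × 0 = 0 ≡ 0. So 5^6 ≡ 0 (mod 5).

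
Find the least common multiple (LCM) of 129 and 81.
3483

First find GCD(129, 81) using the Euclidean algorithm:
129 = 1 × 81 + 48
81 = 1 × 48 + 33
48 = 1 × 33 + 15
33 = 2 × 15 + 3
15 = 5 × 3 + 0
GCD(129, 81) = 3

LCM formula: LCM(a, b) = (a × b) / GCD(a, b)
LCM(129, 81) = (129 × 81) / 3
LCM(129, 81) = 10449 / 3
LCM(129, 81) = 3483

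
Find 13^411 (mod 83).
Using Fermat: 13^{82} ≡ 1 (mod 83). 411 ≡ 1 (mod 82). So 13^{411} ≡ 13^{1} ≡ 13 (mod 83)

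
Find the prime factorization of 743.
743

Divide by primes starting from smallest:
743 ÷ 743 = 1

743 = 743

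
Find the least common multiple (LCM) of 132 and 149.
19668

First find GCD(132, 149) using the Euclidean algorithm:
132 = 0 × 149 + 132
149 = 1 × 132 + 17
132 = 7 × 17 + 13
17 = 1 × 13 + 4
13 = 3 × 4 + 1
4 = 4 × 1 + 0
GCD(132, 149) = 1

LCM formula: LCM(a, b) = (a × b) / GCD(a, b)
LCM(132, 149) = (132 × 149) / 1
LCM(132, 149) = 19668 / 1
LCM(132, 149) = 19668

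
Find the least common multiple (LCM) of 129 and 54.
2322

First find GCD(129, 54) using the Euclidean algorithm:
129 = 2 × 54 + 21
54 = 2 × 21 + 12
21 = 1 × 12 + 9
12 = 1 × 9 + 3
9 = 3 × 3 + 0
GCD(129, 54) = 3

LCM formula: LCM(a, b) = (a × b) / GCD(a, b)
LCM(129, 54) = (129 × 54) / 3
LCM(129, 54) = 6966 / 3
LCM(129, 54) = 2322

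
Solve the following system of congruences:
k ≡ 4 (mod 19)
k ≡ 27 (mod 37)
175

Using the Chinese Remainder Theorem:
M = product of moduli = 703
For equation 1: M_1 = 37, 37 ≡ 18 (mod 19), inverse of 37 mod 19 is 18 (check: 18 × 18 = 324 ≡ 1 (mod 19))
For equation 2: M_2 = 19, 19 ≡ 19 (mod 37), inverse of 19 mod 37 is 2 (check: 19 × 2 = 38 ≡ 1 (mod 37))
Combine: k ≡ Σ r_i×M_i×(M_i⁻¹ mod m_i) = 4×37×18 + 27×19×2 = 2664 + 1026 = 3690
3690 mod 703 = 175
k ≡ 175 (mod 703)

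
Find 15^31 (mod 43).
Using repeated squaring. 31 = 16 + 8 + 4 + 2 + 1 (binary 11111). Repeated squaring mod 43: 15^1 ≡ 15; 15^2 ≡ 15² = 225 ≡ 10; 15^4 ≡ 10² = 100 ≡ 14; 15^8 ≡ 14² = 196 ≡ 24; 15^16 ≡ 24² = 576 ≡ 17. Multiply: 15^31 = 15^16 × 15^8 × 15^4 × 15^2 × 15^1 ≡ 17 × 24 × 14 × 10 × 15 (mod 43): 17 × 24 = 408 ≡ 21; 21 × 14 = 294 ≡ 36; 36 × 10 = 360 ≡ 16; 16 × 15 = 240 ≡ 25. So 15^31 ≡ 25 (mod 43).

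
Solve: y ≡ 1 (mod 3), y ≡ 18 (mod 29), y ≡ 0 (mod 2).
M = 3 × 29 × 2 = 174. M₁ = 58, y₁ ≡ 1 (mod 3). M₂ = 6, y₂ ≡ 5 (mod 29). M₃ = 87, y₃ ≡ 1 (mod 2). y = 1×58×1 + 18×6×5 + 0×87×1 ≡ 76 (mod 174)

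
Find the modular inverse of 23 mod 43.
23^(-1) ≡ 15 (mod 43). Verification: 23 × 15 = 345 ≡ 1 (mod 43)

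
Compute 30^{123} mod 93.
30

Using successive squaring:
Binary expansion of 123: 1111011
Powers of 30 mod 93 (each is the square of the previous):
  30^1 ≡ 30 (mod 93)
  30^2 ≡ 30² = 900 ≡ 63 (mod 93)
  30^4 ≡ 63² = 3969 ≡ 63 (mod 93)
  30^8 ≡ 63² = 3969 ≡ 63 (mod 93)
  30^16 ≡ 63² = 3969 ≡ 63 (mod 93)
  30^32 ≡ 63² = 3969 ≡ 63 (mod 93)
  30^64 ≡ 63² = 3969 ≡ 63 (mod 93)
123 = 64 + 32 + 16 + 8 + 2 + 1, so 30^123 = 30^64 × 30^32 × 30^16 × 30^8 × 30^2 × 30^1 ≡ 63 × 63 × 63 × 63 × 63 × 30 (mod 93)
Multiplying step by step:
  63 × 63 = 3969 ≡ 63 (mod 93)
  63 × 63 = 3969 ≡ 63 (mod 93)
  63 × 63 = 3969 ≡ 63 (mod 93)
  63 × 63 = 3969 ≡ 63 (mod 93)
  63 × 30 = 1890 ≡ 30 (mod 93)
Result: 30^123 ≡ 30 (mod 93)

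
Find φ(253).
220

Prime factorization: 253 = 11 × 23
Using the formula φ(n) = n × Π(1 - 1/p) for each prime factor p:
φ(253) = 253 × (1 - 1/11) × (1 - 1/23)
φ(253) = 220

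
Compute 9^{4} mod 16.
1

Using successive squaring:
Binary expansion of 4: 100
Powers of 9 mod 16 (each is the square of the previous):
  9^1 ≡ 9 (mod 16)
  9^2 ≡ 9² = 81 ≡ 1 (mod 16)
  9^4 ≡ 1² = 1 ≡ 1 (mod 16)
4 is a power of 2, so 9^4 is the last square: ≡ 1 (mod 16)
Result: 9^4 ≡ 1 (mod 16)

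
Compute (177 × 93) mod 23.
16

(177 × 93) = 16461
16461 mod 23 = 16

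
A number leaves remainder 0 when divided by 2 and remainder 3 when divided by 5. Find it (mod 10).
M = 2 × 5 = 10. M₁ = 5, y₁ ≡ 1 (mod 2). M₂ = 2, y₂ ≡ 3 (mod 5). k = 0×5×1 + 3×2×3 ≡ 8 (mod 10)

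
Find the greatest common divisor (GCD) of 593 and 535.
1

Using the Euclidean algorithm:
593 = 1 × 535 + 58
535 = 9 × 58 + 13
58 = 4 × 13 + 6
13 = 2 × 6 + 1
6 = 6 × 1 + 0

GCD(593, 535) = 1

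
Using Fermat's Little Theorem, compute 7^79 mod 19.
By Fermat: 7^{18} ≡ 1 (mod 19). 79 = 4×18 + 7. So 7^{79} ≡ 7^{7} ≡ 7 (mod 19)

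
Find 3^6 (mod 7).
6 = 4 + 2 (binary 110). Repeated squaring mod 7: 3^1 ≡ 3; 3^2 ≡ 3² = 9 ≡ 2; 3^4 ≡ 2² = 4 ≡ 4. Multiply: 3^6 = 3^4 × 3^2 ≡ 4 × 2 (mod 7): 4 × 2 = 8 ≡ 1. So 3^6 ≡ 1 (mod 7).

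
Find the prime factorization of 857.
857

Divide by primes starting from smallest:
857 ÷ 857 = 1

857 = 857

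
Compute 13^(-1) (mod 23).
13^(-1) ≡ 16 (mod 23). Verification: 13 × 16 = 208 ≡ 1 (mod 23)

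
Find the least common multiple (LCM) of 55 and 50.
550

First find GCD(55, 50) using the Euclidean algorithm:
55 = 1 × 50 + 5
50 = 10 × 5 + 0
GCD(55, 50) = 5

LCM formula: LCM(a, b) = (a × b) / GCD(a, b)
LCM(55, 50) = (55 × 50) / 5
LCM(55, 50) = 2750 / 5
LCM(55, 50) = 550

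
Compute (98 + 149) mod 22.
5

(98 + 149) = 247
247 mod 22 = 5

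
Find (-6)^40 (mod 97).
Using repeated squaring. (-6) ≡ 91 (mod 97). 40 = 32 + 8 (binary 101000). Repeated squaring mod 97: 91^1 ≡ 91; 91^2 ≡ 91² = 8281 ≡ 36; 91^4 ≡ 36² = 1296 ≡ 35; 91^8 ≡ 35² = 1225 ≡ 61; 91^16 ≡ 61² = 3721 ≡ 35; 91^32 ≡ 35² = 1225 ≡ 61. Multiply: (-6)^40 ≡ 91^32 × 91^8 ≡ 61 × 61 (mod 97): 61 × 61 = 3721 ≡ 35. So (-6)^40 ≡ 35 (mod 97).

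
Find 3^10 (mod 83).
10 = 8 + 2 (binary 1010). Repeated squaring mod 83: 3^1 ≡ 3; 3^2 ≡ 3² = 9 ≡ 9; 3^4 ≡ 9² = 81 ≡ 81; 3^8 ≡ 81² = 6561 ≡ 4. Multiply: 3^10 = 3^8 × 3^2 ≡ 4 × 9 (mod 83): 4 × 9 = 36 ≡ 36. So 3^10 ≡ 36 (mod 83).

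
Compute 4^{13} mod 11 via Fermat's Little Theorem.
9

By Fermat's Little Theorem, a^(p-1) ≡ 1 (mod p) for prime p and gcd(a, p) = 1
Here p = 11, so 4^10 ≡ 1 (mod 11)
We can reduce the exponent: 13 mod 10 = 3
So 4^13 ≡ 4^3 (mod 11)
Computing: 4^3 mod 11 = 9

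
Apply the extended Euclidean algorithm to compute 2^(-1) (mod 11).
Extended GCD: 2(-5) + 11(1) = 1. So 2^(-1) ≡ 6 ≡ 6 (mod 11). Verify: 2 × 6 = 12 ≡ 1 (mod 11)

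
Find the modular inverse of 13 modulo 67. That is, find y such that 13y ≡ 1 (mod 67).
31

Using Extended Euclidean Algorithm:
gcd(13, 67) = 1
Bezout coefficients: 13 × 31 + 67 × -6 = 1
So 13 × 31 ≡ 1 (mod 67)
The inverse is 31 mod 67 = 31
Verification: 13 × 31 = 403 = 6 × 67 + 1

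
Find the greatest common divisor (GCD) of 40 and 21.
1

Using the Euclidean algorithm:
40 = 1 × 21 + 19
21 = 1 × 19 + 2
19 = 9 × 2 + 1
2 = 2 × 1 + 0

GCD(40, 21) = 1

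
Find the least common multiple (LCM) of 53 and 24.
1272

First find GCD(53, 24) using the Euclidean algorithm:
53 = 2 × 24 + 5
24 = 4 × 5 + 4
5 = 1 × 4 + 1
4 = 4 × 1 + 0
GCD(53, 24) = 1

LCM formula: LCM(a, b) = (a × b) / GCD(a, b)
LCM(53, 24) = (53 × 24) / 1
LCM(53, 24) = 1272 / 1
LCM(53, 24) = 1272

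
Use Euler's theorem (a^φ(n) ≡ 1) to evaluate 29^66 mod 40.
By Euler: 29^{16} ≡ 1 (mod 40) since gcd(29, 40) = 1. 66 = 4×16 + 2. So 29^{66} ≡ 29^{2} ≡ 1 (mod 40)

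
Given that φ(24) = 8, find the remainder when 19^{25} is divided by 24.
By Euler: 19^{8} ≡ 1 (mod 24) since gcd(19, 24) = 1. 25 = 3×8 + 1. So 19^{25} ≡ 19^{1} ≡ 19 (mod 24)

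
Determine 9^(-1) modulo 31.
9^(-1) ≡ 7 (mod 31). Verification: 9 × 7 = 63 ≡ 1 (mod 31)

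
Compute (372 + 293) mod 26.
15

(372 + 293) = 665
665 mod 26 = 15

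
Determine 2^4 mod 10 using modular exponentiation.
4 = 4 (binary 100). Repeated squaring mod 10: 2^1 ≡ 2; 2^2 ≡ 2² = 4 ≡ 4; 2^4 ≡ 4² = 16 ≡ 6. So 2^4 ≡ 6 (mod 10).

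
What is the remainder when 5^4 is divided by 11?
4 = 4 (binary 100). Repeated squaring mod 11: 5^1 ≡ 5; 5^2 ≡ 5² = 25 ≡ 3; 5^4 ≡ 3² = 9 ≡ 9. So 5^4 ≡ 9 (mod 11).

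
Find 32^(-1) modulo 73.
16

Using Extended Euclidean Algorithm:
gcd(32, 73) = 1
Bezout coefficients: 32 × 16 + 73 × -7 = 1
So 32 × 16 ≡ 1 (mod 73)
The inverse is 16 mod 73 = 16
Verification: 32 × 16 = 512 = 7 × 73 + 1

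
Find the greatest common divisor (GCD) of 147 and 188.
1

Using the Euclidean algorithm:
147 = 0 × 188 + 147
188 = 1 × 147 + 41
147 = 3 × 41 + 24
41 = 1 × 24 + 17
24 = 1 × 17 + 7
17 = 2 × 7 + 3
7 = 2 × 3 + 1
3 = 3 × 1 + 0

GCD(147, 188) = 1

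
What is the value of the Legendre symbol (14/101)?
(14/101) = 14^{50} mod 101 = 1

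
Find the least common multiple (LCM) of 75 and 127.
9525

First find GCD(75, 127) using the Euclidean algorithm:
75 = 0 × 127 + 75
127 = 1 × 75 + 52
75 = 1 × 52 + 23
52 = 2 × 23 + 6
23 = 3 × 6 + 5
6 = 1 × 5 + 1
5 = 5 × 1 + 0
GCD(75, 127) = 1

LCM formula: LCM(a, b) = (a × b) / GCD(a, b)
LCM(75, 127) = (75 × 127) / 1
LCM(75, 127) = 9525 / 1
LCM(75, 127) = 9525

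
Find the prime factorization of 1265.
5 × 11 × 23

Divide by primes starting from smallest:
1265 ÷ 5 = 253
253 ÷ 11 = 23
23 ÷ 23 = 1

1265 = 5 × 11 × 23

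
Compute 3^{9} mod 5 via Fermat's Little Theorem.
3

By Fermat's Little Theorem, a^(p-1) ≡ 1 (mod p) for prime p and gcd(a, p) = 1
Here p = 5, so 3^4 ≡ 1 (mod 5)
We can reduce the exponent: 9 mod 4 = 1
So 3^9 ≡ 3^1 (mod 5)
Computing: 3^1 mod 5 = 3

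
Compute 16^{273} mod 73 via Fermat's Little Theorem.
8

By Fermat's Little Theorem, a^(p-1) ≡ 1 (mod p) for prime p and gcd(a, p) = 1
Here p = 73, so 16^72 ≡ 1 (mod 73)
We can reduce the exponent: 273 mod 72 = 57
So 16^273 ≡ 16^57 (mod 73)
Computing: 16^57 mod 73 = 8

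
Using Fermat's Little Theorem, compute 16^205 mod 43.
By Fermat: 16^{42} ≡ 1 (mod 43). 205 = 4×42 + 37. So 16^{205} ≡ 16^{37} ≡ 41 (mod 43)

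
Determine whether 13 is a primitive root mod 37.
p - 1 = 36 has prime divisors 2, 3. Check 13^(36/q) mod 37 for each: 13^(36/2) = 13^18 ≡ 36, 13^(36/3) = 13^12 ≡ 10 (mod 37). None of these is 1, so 13 has order 36 = φ(37), so it is a primitive root mod 37.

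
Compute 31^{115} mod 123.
40

Using successive squaring:
Binary expansion of 115: 1110011
Powers of 31 mod 123 (each is the square of the previous):
  31^1 ≡ 31 (mod 123)
  31^2 ≡ 31² = 961 ≡ 100 (mod 123)
  31^4 ≡ 100² = 10000 ≡ 37 (mod 123)
  31^8 ≡ 37² = 1369 ≡ 16 (mod 123)
  31^16 ≡ 16² = 256 ≡ 10 (mod 123)
  31^32 ≡ 10² = 100 ≡ 100 (mod 123)
  31^64 ≡ 100² = 10000 ≡ 37 (mod 123)
115 = 64 + 32 + 16 + 2 + 1, so 31^115 = 31^64 × 31^32 × 31^16 × 31^2 × 31^1 ≡ 37 × 100 × 10 × 100 × 31 (mod 123)
Multiplying step by step:
  37 × 100 = 3700 ≡ 10 (mod 123)
  10 × 10 = 100 ≡ 100 (mod 123)
  100 × 100 = 10000 ≡ 37 (mod 123)
  37 × 31 = 1147 ≡ 40 (mod 123)
Result: 31^115 ≡ 40 (mod 123)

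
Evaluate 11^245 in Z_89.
Using Fermat: 11^{88} ≡ 1 (mod 89). 245 ≡ 69 (mod 88). So 11^{245} ≡ 11^{69} ≡ 85 (mod 89)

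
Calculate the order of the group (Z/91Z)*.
72

Prime factorization: 91 = 7 × 13
Using the formula φ(n) = n × Π(1 - 1/p) for each prime factor p:
φ(91) = 91 × (1 - 1/7) × (1 - 1/13)
φ(91) = 72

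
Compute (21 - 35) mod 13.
12

(21 - 35) = -14
-14 mod 13 = 12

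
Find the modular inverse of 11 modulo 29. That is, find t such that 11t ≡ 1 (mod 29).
8

Using Extended Euclidean Algorithm:
gcd(11, 29) = 1
Bezout coefficients: 11 × 8 + 29 × -3 = 1
So 11 × 8 ≡ 1 (mod 29)
The inverse is 8 mod 29 = 8
Verification: 11 × 8 = 88 = 3 × 29 + 1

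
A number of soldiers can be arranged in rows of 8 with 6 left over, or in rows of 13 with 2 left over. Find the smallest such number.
M = 8 × 13 = 104. M₁ = 13, y₁ ≡ 5 (mod 8). M₂ = 8, y₂ ≡ 5 (mod 13). k = 6×13×5 + 2×8×5 ≡ 54 (mod 104). The smallest positive such number is 54.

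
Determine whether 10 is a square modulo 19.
By Euler's criterion: 10^{9} ≡ 18 (mod 19). Since this equals -1 (≡ 18), 10 is not a QR.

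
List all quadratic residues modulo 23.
QRs mod 23: {1, 2, 3, 4, 6, 8, 9, 12, 13, 16, 18}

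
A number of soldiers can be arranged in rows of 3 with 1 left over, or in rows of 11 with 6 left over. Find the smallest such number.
M = 3 × 11 = 33. M₁ = 11, y₁ ≡ 2 (mod 3). M₂ = 3, y₂ ≡ 4 (mod 11). t = 1×11×2 + 6×3×4 ≡ 28 (mod 33). The smallest positive such number is 28.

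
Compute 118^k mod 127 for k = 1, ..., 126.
g^1, g^2, ..., g^{126} mod 127: {118, 81, 33, 84, 6, 73, 105, 71, 123, 36, 57, 122, 45, 103, 89, 88, 97, 16, 110, 26, 20, 74, 96, 25, 29, 120, 63, 68, 23, 47, 85, 124, 27, 11, 28, 2, 109, 35, 66, 41, 12, 19, 83, 15, 119, 72, 114, 117, 90, 79, 51, 49, 67, 32, 93, 52, 40, 21, 65, 50, 58, 113, 126, 9, 46, 94, 43, 121, 54, 22, 56, 4, 91, 70, 5, 82, 24, 38, 39, 30, 111, 17, 101, 107, 53, 31, 102, 98, 7, 64, 59, 104, 80, 42, 3, 100, 116, 99, 125, 18, 92, 61, 86, 115, 108, 44, 112, 8, 55, 13, 10, 37, 48, 76, 78, 60, 95, 34, 75, 87, 106, 62, 77, 69, 14, 1}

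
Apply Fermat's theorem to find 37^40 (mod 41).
By Fermat's Little Theorem, 37^{40} ≡ 1 (mod 41) since 41 is prime and gcd(37, 41) = 1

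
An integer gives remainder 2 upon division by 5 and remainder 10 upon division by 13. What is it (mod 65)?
M = 5 × 13 = 65. M₁ = 13, y₁ ≡ 2 (mod 5). M₂ = 5, y₂ ≡ 8 (mod 13). t = 2×13×2 + 10×5×8 ≡ 62 (mod 65). The smallest positive such number is 62.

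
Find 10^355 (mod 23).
Using Fermat: 10^{22} ≡ 1 (mod 23). 355 ≡ 3 (mod 22). So 10^{355} ≡ 10^{3} ≡ 11 (mod 23)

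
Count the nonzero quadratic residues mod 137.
For prime 137, there are (p-1)/2 = (137-1)/2 = 68 quadratic residues (excluding 0).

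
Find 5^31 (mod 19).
Using Fermat: 5^{18} ≡ 1 (mod 19). 31 ≡ 13 (mod 18). So 5^{31} ≡ 5^{13} ≡ 17 (mod 19)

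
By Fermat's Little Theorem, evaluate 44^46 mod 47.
By Fermat's Little Theorem, 44^{46} ≡ 1 (mod 47) since 47 is prime and gcd(44, 47) = 1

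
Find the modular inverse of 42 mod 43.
42^(-1) ≡ 42 (mod 43). Verification: 42 × 42 = 1764 ≡ 1 (mod 43)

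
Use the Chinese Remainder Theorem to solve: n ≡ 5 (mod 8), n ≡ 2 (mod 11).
M = 8 × 11 = 88. M₁ = 11, y₁ ≡ 3 (mod 8). M₂ = 8, y₂ ≡ 7 (mod 11). n = 5×11×3 + 2×8×7 ≡ 13 (mod 88)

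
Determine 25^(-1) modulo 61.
25^(-1) ≡ 22 (mod 61). Verification: 25 × 22 = 550 ≡ 1 (mod 61)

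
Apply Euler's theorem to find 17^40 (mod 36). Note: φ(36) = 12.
By Euler: 17^{12} ≡ 1 (mod 36) since gcd(17, 36) = 1. 40 = 3×12 + 4. So 17^{40} ≡ 17^{4} ≡ 1 (mod 36)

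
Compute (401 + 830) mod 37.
10

(401 + 830) = 1231
1231 mod 37 = 10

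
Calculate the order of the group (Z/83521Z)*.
78608

Prime factorization: 83521 = 17^4
Using the formula φ(n) = n × Π(1 - 1/p) for each prime factor p:
φ(83521) = 83521 × (1 - 1/17)
φ(83521) = 78608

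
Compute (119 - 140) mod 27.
6

(119 - 140) = -21
-21 mod 27 = 6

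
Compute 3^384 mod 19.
Using Fermat: 3^{18} ≡ 1 (mod 19). 384 ≡ 6 (mod 18). So 3^{384} ≡ 3^{6} ≡ 7 (mod 19)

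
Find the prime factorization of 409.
409

Divide by primes starting from smallest:
409 ÷ 409 = 1

409 = 409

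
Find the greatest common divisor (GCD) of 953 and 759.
1

Using the Euclidean algorithm:
953 = 1 × 759 + 194
759 = 3 × 194 + 177
194 = 1 × 177 + 17
177 = 10 × 17 + 7
17 = 2 × 7 + 3
7 = 2 × 3 + 1
3 = 3 × 1 + 0

GCD(953, 759) = 1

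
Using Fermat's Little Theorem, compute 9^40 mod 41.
By Fermat's Little Theorem, 9^{40} ≡ 1 (mod 41) since 41 is prime and gcd(9, 41) = 1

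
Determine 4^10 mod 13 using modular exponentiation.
10 = 8 + 2 (binary 1010). Repeated squaring mod 13: 4^1 ≡ 4; 4^2 ≡ 4² = 16 ≡ 3; 4^4 ≡ 3² = 9 ≡ 9; 4^8 ≡ 9² = 81 ≡ 3. Multiply: 4^10 = 4^8 × 4^2 ≡ 3 × 3 (mod 13): 3 × 3 = 9 ≡ 9. So 4^10 ≡ 9 (mod 13).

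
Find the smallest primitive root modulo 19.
p - 1 = 18 has prime divisors 2, 3. h is a primitive root mod 19 iff h^(18/q) ≢ 1 (mod 19) for each such q.
h = 2: 2^9 ≡ 18, 2^6 ≡ 7 (mod 19); none is 1, so 2 has order 18 and is a primitive root.
The smallest primitive root mod 19 is g = 2.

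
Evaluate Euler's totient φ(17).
16

Prime factorization: 17 = 17
Using the formula φ(n) = n × Π(1 - 1/p) for each prime factor p:
φ(17) = 17 × (1 - 1/17)
φ(17) = 16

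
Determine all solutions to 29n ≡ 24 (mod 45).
21

Since gcd(29, 45) = 1 divides 24, a solution exists.
Multiply both sides by the inverse of 29 mod 45:
  29^(-1) mod 45 = 14
  x ≡ 14 × 24 ≡ 336 ≡ 21 (mod 45)
Verification: 29 × 21 = 609 = 13 × 45 + 24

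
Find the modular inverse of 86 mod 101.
86^(-1) ≡ 74 (mod 101). Verification: 86 × 74 = 6364 ≡ 1 (mod 101)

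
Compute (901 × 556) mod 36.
16

(901 × 556) = 500956
500956 mod 36 = 16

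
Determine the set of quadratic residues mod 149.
QRs mod 149: {1, 4, 5, 6, 7, 9, 16, 17, 19, 20, 22, 24, 25, 26, 28, 29, 30, 31, 33, 35, 36, 37, 39, 42, 45, 46, 47, 49, 53, 54, 61, 63, 64, 67, 68, 69, 73, 76, 80, 81, 82, 85, 86, 88, 95, 96, 100, 102, 103, 104, 107, 110, 112, 113, 114, 116, 118, 119, 120, 121, 123, 124, 125, 127, 129, 130, 132, 133, 140, 142, 143, 144, 145, 148}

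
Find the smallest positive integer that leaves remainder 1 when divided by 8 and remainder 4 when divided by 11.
M = 8 × 11 = 88. M₁ = 11, y₁ ≡ 3 (mod 8). M₂ = 8, y₂ ≡ 7 (mod 11). m = 1×11×3 + 4×8×7 ≡ 81 (mod 88). The smallest positive such number is 81.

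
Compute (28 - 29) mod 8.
7

(28 - 29) = -1
-1 mod 8 = 7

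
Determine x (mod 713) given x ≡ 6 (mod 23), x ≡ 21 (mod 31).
52

Using the Chinese Remainder Theorem:
M = product of moduli = 713
For equation 1: M_1 = 31, 31 ≡ 8 (mod 23), inverse of 31 mod 23 is 3 (check: 8 × 3 = 24 ≡ 1 (mod 23))
For equation 2: M_2 = 23, 23 ≡ 23 (mod 31), inverse of 23 mod 31 is 27 (check: 23 × 27 = 621 ≡ 1 (mod 31))
Combine: x ≡ Σ r_i×M_i×(M_i⁻¹ mod m_i) = 6×31×3 + 21×23×27 = 558 + 13041 = 13599
13599 mod 713 = 52
x ≡ 52 (mod 713)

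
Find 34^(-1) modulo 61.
9

Using Extended Euclidean Algorithm:
gcd(34, 61) = 1
Bezout coefficients: 34 × 9 + 61 × -5 = 1
So 34 × 9 ≡ 1 (mod 61)
The inverse is 9 mod 61 = 9
Verification: 34 × 9 = 306 = 5 × 61 + 1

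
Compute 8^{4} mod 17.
16

Using successive squaring:
Binary expansion of 4: 100
Powers of 8 mod 17 (each is the square of the previous):
  8^1 ≡ 8 (mod 17)
  8^2 ≡ 8² = 64 ≡ 13 (mod 17)
  8^4 ≡ 13² = 169 ≡ 16 (mod 17)
4 is a power of 2, so 8^4 is the last square: ≡ 16 (mod 17)
Result: 8^4 ≡ 16 (mod 17)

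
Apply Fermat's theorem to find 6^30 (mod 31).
By Fermat's Little Theorem, 6^{30} ≡ 1 (mod 31) since 31 is prime and gcd(6, 31) = 1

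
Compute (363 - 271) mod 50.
42

(363 - 271) = 92
92 mod 50 = 42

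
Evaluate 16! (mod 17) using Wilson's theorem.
By Wilson's theorem, (16)! ≡ -1 ≡ 16 (mod 17)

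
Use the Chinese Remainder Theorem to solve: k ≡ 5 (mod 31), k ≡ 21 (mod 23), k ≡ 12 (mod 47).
32865

Using the Chinese Remainder Theorem:
M = product of moduli = 33511
For equation 1: M_1 = 1081, 1081 ≡ 27 (mod 31), inverse of 1081 mod 31 is 23 (check: 27 × 23 = 621 ≡ 1 (mod 31))
For equation 2: M_2 = 1457, 1457 ≡ 8 (mod 23), inverse of 1457 mod 23 is 3 (check: 8 × 3 = 24 ≡ 1 (mod 23))
For equation 3: M_3 = 713, 713 ≡ 8 (mod 47), inverse of 713 mod 47 is 6 (check: 8 × 6 = 48 ≡ 1 (mod 47))
Combine: k ≡ Σ r_i×M_i×(M_i⁻¹ mod m_i) = 5×1081×23 + 21×1457×3 + 12×713×6 = 124315 + 91791 + 51336 = 267442
267442 mod 33511 = 32865
k ≡ 32865 (mod 33511)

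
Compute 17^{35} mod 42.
5

Using successive squaring:
Binary expansion of 35: 100011
Powers of 17 mod 42 (each is the square of the previous):
  17^1 ≡ 17 (mod 42)
  17^2 ≡ 17² = 289 ≡ 37 (mod 42)
  17^4 ≡ 37² = 1369 ≡ 25 (mod 42)
  17^8 ≡ 25² = 625 ≡ 37 (mod 42)
  17^16 ≡ 37² = 1369 ≡ 25 (mod 42)
  17^32 ≡ 25² = 625 ≡ 37 (mod 42)
35 = 32 + 2 + 1, so 17^35 = 17^32 × 17^2 × 17^1 ≡ 37 × 37 × 17 (mod 42)
Multiplying step by step:
  37 × 37 = 1369 ≡ 25 (mod 42)
  25 × 17 = 425 ≡ 5 (mod 42)
Result: 17^35 ≡ 5 (mod 42)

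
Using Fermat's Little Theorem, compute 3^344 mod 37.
By Fermat: 3^{36} ≡ 1 (mod 37). 344 ≡ 20 (mod 36). So 3^{344} ≡ 3^{20} ≡ 9 (mod 37)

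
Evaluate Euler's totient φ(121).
110

Prime factorization: 121 = 11^2
Using the formula φ(n) = n × Π(1 - 1/p) for each prime factor p:
φ(121) = 121 × (1 - 1/11)
φ(121) = 110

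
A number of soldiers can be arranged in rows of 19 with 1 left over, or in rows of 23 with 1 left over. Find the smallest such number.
M = 19 × 23 = 437. M₁ = 23, y₁ ≡ 5 (mod 19). M₂ = 19, y₂ ≡ 17 (mod 23). n = 1×23×5 + 1×19×17 ≡ 1 (mod 437). The smallest positive such number is 1.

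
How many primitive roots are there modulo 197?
Number of primitive roots mod 197 = φ(196) = 84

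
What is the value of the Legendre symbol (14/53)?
(14/53) = 14^{26} mod 53 = -1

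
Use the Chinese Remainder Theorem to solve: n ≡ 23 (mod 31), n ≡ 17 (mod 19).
302

Using the Chinese Remainder Theorem:
M = product of moduli = 589
For equation 1: M_1 = 19, 19 ≡ 19 (mod 31), inverse of 19 mod 31 is 18 (check: 19 × 18 = 342 ≡ 1 (mod 31))
For equation 2: M_2 = 31, 31 ≡ 12 (mod 19), inverse of 31 mod 19 is 8 (check: 12 × 8 = 96 ≡ 1 (mod 19))
Combine: n ≡ Σ r_i×M_i×(M_i⁻¹ mod m_i) = 23×19×18 + 17×31×8 = 7866 + 4216 = 12082
12082 mod 589 = 302
n ≡ 302 (mod 589)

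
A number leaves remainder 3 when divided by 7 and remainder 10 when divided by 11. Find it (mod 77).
M = 7 × 11 = 77. M₁ = 11, y₁ ≡ 2 (mod 7). M₂ = 7, y₂ ≡ 8 (mod 11). t = 3×11×2 + 10×7×8 ≡ 10 (mod 77)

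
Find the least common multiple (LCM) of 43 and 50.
2150

First find GCD(43, 50) using the Euclidean algorithm:
43 = 0 × 50 + 43
50 = 1 × 43 + 7
43 = 6 × 7 + 1
7 = 7 × 1 + 0
GCD(43, 50) = 1

LCM formula: LCM(a, b) = (a × b) / GCD(a, b)
LCM(43, 50) = (43 × 50) / 1
LCM(43, 50) = 2150 / 1
LCM(43, 50) = 2150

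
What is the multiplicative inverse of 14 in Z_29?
27

Using Extended Euclidean Algorithm:
gcd(14, 29) = 1
Bezout coefficients: 14 × -2 + 29 × 1 = 1
So 14 × -2 ≡ 1 (mod 29)
The inverse is -2 mod 29 = 27
Verification: 14 × 27 = 378 = 13 × 29 + 1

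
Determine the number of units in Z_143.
120

Prime factorization: 143 = 11 × 13
Using the formula φ(n) = n × Π(1 - 1/p) for each prime factor p:
φ(143) = 143 × (1 - 1/11) × (1 - 1/13)
φ(143) = 120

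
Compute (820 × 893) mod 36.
20

(820 × 893) = 732260
732260 mod 36 = 20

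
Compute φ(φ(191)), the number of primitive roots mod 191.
Number of primitive roots mod 191 = φ(190) = 72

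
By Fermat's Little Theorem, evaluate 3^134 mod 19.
By Fermat: 3^{18} ≡ 1 (mod 19). 134 = 7×18 + 8. So 3^{134} ≡ 3^{8} ≡ 6 (mod 19)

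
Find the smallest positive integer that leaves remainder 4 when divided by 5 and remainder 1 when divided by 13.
M = 5 × 13 = 65. M₁ = 13, y₁ ≡ 2 (mod 5). M₂ = 5, y₂ ≡ 8 (mod 13). m = 4×13×2 + 1×5×8 ≡ 14 (mod 65). The smallest positive such number is 14.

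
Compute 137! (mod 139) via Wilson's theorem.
(138)! = (137)! × (138) ≡ -1 (mod 139). So (137)! ≡ -1 × (138)^(-1) ≡ (-1)×(-1) = 1 (mod 139)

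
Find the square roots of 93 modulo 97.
The square roots of 93 mod 97 are 44 and 53. Verify: 44² = 1936 ≡ 93 (mod 97)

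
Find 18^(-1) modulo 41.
16

Using Extended Euclidean Algorithm:
gcd(18, 41) = 1
Bezout coefficients: 18 × 16 + 41 × -7 = 1
So 18 × 16 ≡ 1 (mod 41)
The inverse is 16 mod 41 = 16
Verification: 18 × 16 = 288 = 7 × 41 + 1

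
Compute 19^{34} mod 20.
1

Using successive squaring:
Binary expansion of 34: 100010
Powers of 19 mod 20 (each is the square of the previous):
  19^1 ≡ 19 (mod 20)
  19^2 ≡ 19² = 361 ≡ 1 (mod 20)
  19^4 ≡ 1² = 1 ≡ 1 (mod 20)
  19^8 ≡ 1² = 1 ≡ 1 (mod 20)
  19^16 ≡ 1² = 1 ≡ 1 (mod 20)
  19^32 ≡ 1² = 1 ≡ 1 (mod 20)
34 = 32 + 2, so 19^34 = 19^32 × 19^2 ≡ 1 × 1 (mod 20)
Multiplying step by step:
  1 × 1 = 1 ≡ 1 (mod 20)
Result: 19^34 ≡ 1 (mod 20)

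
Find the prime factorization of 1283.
1283

Divide by primes starting from smallest:
1283 ÷ 1283 = 1

1283 = 1283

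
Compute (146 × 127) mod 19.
17

(146 × 127) = 18542
18542 mod 19 = 17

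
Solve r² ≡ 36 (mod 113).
The square roots of 36 mod 113 are 6 and 107. Verify: 6² = 36 ≡ 36 (mod 113)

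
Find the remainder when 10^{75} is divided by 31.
By Fermat: 10^{30} ≡ 1 (mod 31). 75 = 2×30 + 15. So 10^{75} ≡ 10^{15} ≡ 1 (mod 31)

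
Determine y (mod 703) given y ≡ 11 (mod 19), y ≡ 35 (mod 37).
220

Using the Chinese Remainder Theorem:
M = product of moduli = 703
For equation 1: M_1 = 37, 37 ≡ 18 (mod 19), inverse of 37 mod 19 is 18 (check: 18 × 18 = 324 ≡ 1 (mod 19))
For equation 2: M_2 = 19, 19 ≡ 19 (mod 37), inverse of 19 mod 37 is 2 (check: 19 × 2 = 38 ≡ 1 (mod 37))
Combine: y ≡ Σ r_i×M_i×(M_i⁻¹ mod m_i) = 11×37×18 + 35×19×2 = 7326 + 1330 = 8656
8656 mod 703 = 220
y ≡ 220 (mod 703)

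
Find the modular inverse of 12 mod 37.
12^(-1) ≡ 34 (mod 37). Verification: 12 × 34 = 408 ≡ 1 (mod 37)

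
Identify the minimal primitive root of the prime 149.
p - 1 = 148 has prime divisors 2, 37. h is a primitive root mod 149 iff h^(148/q) ≢ 1 (mod 149) for each such q.
h = 2: 2^74 ≡ 148, 2^4 ≡ 16 (mod 149); none is 1, so 2 has order 148 and is a primitive root.
The smallest primitive root mod 149 is g = 2.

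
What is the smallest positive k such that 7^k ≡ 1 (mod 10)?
Powers of 7 mod 10: 7^1≡7, 7^2≡9, 7^3≡3, 7^4≡1. Order = 4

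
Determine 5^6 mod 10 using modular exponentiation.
6 = 4 + 2 (binary 110). Repeated squaring mod 10: 5^1 ≡ 5; 5^2 ≡ 5² = 25 ≡ 5; 5^4 ≡ 5² = 25 ≡ 5. Multiply: 5^6 = 5^4 × 5^2 ≡ 5 × 5 (mod 10): 5 × 5 = 25 ≡ 5. So 5^6 ≡ 5 (mod 10).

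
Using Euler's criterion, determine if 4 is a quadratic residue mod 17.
By Euler's criterion: 4^{8} ≡ 1 (mod 17). Since this equals 1, 4 is a QR.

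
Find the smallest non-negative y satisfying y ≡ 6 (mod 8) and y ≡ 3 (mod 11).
M = 8 × 11 = 88. M₁ = 11, y₁ ≡ 3 (mod 8). M₂ = 8, y₂ ≡ 7 (mod 11). y = 6×11×3 + 3×8×7 ≡ 14 (mod 88)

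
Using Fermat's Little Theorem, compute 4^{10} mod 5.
1

By Fermat's Little Theorem, a^(p-1) ≡ 1 (mod p) for prime p and gcd(a, p) = 1
Here p = 5, so 4^4 ≡ 1 (mod 5)
We can reduce the exponent: 10 mod 4 = 2
So 4^10 ≡ 4^2 (mod 5)
Computing: 4^2 mod 5 = 1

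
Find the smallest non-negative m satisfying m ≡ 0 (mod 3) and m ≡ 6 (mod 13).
M = 3 × 13 = 39. M₁ = 13, y₁ ≡ 1 (mod 3). M₂ = 3, y₂ ≡ 9 (mod 13). m = 0×13×1 + 6×3×9 ≡ 6 (mod 39)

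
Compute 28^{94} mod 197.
37

Using successive squaring:
Binary expansion of 94: 1011110
Powers of 28 mod 197 (each is the square of the previous):
  28^1 ≡ 28 (mod 197)
  28^2 ≡ 28² = 784 ≡ 193 (mod 197)
  28^4 ≡ 193² = 37249 ≡ 16 (mod 197)
  28^8 ≡ 16² = 256 ≡ 59 (mod 197)
  28^16 ≡ 59² = 3481 ≡ 132 (mod 197)
  28^32 ≡ 132² = 17424 ≡ 88 (mod 197)
  28^64 ≡ 88² = 7744 ≡ 61 (mod 197)
94 = 64 + 16 + 8 + 4 + 2, so 28^94 = 28^64 × 28^16 × 28^8 × 28^4 × 28^2 ≡ 61 × 132 × 59 × 16 × 193 (mod 197)
Multiplying step by step:
  61 × 132 = 8052 ≡ 172 (mod 197)
  172 × 59 = 10148 ≡ 101 (mod 197)
  101 × 16 = 1616 ≡ 40 (mod 197)
  40 × 193 = 7720 ≡ 37 (mod 197)
Result: 28^94 ≡ 37 (mod 197)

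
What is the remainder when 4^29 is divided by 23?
Using Fermat: 4^{22} ≡ 1 (mod 23). 29 ≡ 7 (mod 22). So 4^{29} ≡ 4^{7} ≡ 8 (mod 23)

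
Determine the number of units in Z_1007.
936

Prime factorization: 1007 = 19 × 53
Using the formula φ(n) = n × Π(1 - 1/p) for each prime factor p:
φ(1007) = 1007 × (1 - 1/19) × (1 - 1/53)
φ(1007) = 936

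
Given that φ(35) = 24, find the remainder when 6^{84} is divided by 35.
By Euler: 6^{24} ≡ 1 (mod 35) since gcd(6, 35) = 1. 84 = 3×24 + 12. So 6^{84} ≡ 6^{12} ≡ 1 (mod 35)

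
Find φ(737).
660

Prime factorization: 737 = 11 × 67
Using the formula φ(n) = n × Π(1 - 1/p) for each prime factor p:
φ(737) = 737 × (1 - 1/11) × (1 - 1/67)
φ(737) = 660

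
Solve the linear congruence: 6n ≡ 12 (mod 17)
2

Since gcd(6, 17) = 1 divides 12, a solution exists.
Multiply both sides by the inverse of 6 mod 17:
  6^(-1) mod 17 = 3
  x ≡ 3 × 12 ≡ 36 ≡ 2 (mod 17)
Verification: 6 × 2 = 12 = 0 × 17 + 12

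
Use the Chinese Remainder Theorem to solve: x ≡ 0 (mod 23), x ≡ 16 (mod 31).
667

Using the Chinese Remainder Theorem:
M = product of moduli = 713
For equation 1: M_1 = 31, 31 ≡ 8 (mod 23), inverse of 31 mod 23 is 3 (check: 8 × 3 = 24 ≡ 1 (mod 23))
For equation 2: M_2 = 23, 23 ≡ 23 (mod 31), inverse of 23 mod 31 is 27 (check: 23 × 27 = 621 ≡ 1 (mod 31))
Combine: x ≡ Σ r_i×M_i×(M_i⁻¹ mod m_i) = 0×31×3 + 16×23×27 = 0 + 9936 = 9936
9936 mod 713 = 667
x ≡ 667 (mod 713)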